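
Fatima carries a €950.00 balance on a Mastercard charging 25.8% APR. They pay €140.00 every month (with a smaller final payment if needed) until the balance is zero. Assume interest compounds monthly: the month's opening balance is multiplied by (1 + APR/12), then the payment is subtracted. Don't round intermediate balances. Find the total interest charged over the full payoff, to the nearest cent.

€88.24

Monthly rate r = 25.8%/12 = 2.15% = 0.0215.
Payoff takes n = ⌈−ln(1 − rB₀/P)/ln(1+r)⌉ = ⌈7.413⌉ = 8 payments; the last is €58.24.
Total paid = 7·€140.00 + €58.24 = €1,038.24.
Total interest = total paid − principal = €1,038.24 − €950.00 = €88.24.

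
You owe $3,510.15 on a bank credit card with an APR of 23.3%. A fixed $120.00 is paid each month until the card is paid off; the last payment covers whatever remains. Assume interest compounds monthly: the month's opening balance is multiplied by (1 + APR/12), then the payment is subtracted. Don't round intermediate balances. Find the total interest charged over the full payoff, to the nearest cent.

$1,727.04

Monthly rate r = 23.3%/12 = 1.94167% = 0.0194167.
Payoff takes n = ⌈−ln(1 − rB₀/P)/ln(1+r)⌉ = ⌈43.641⌉ = 44 payments; the last is $77.19.
Total paid = 43·$120.00 + $77.19 = $5,237.19.
Total interest = total paid − principal = $5,237.19 − $3,510.15 = $1,727.04.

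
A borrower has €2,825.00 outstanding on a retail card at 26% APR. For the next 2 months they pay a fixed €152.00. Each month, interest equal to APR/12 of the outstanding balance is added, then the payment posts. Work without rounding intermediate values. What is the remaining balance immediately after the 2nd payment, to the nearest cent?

Monthly rate r = 26%/12 = 2.16667% = 0.0216667.
Each month: B ← B·(1+r) − €152.00.
Month 1: interest €61.21; balance after payment €2,734.21.
Month 2: interest €59.24; balance after payment €2,641.45.

€2,641.45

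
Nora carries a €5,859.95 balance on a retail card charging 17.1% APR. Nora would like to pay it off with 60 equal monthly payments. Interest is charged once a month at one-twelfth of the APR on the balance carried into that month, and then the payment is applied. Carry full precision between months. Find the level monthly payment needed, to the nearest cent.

€145.95

Monthly rate r = 17.1%/12 = 1.425% = 0.01425.
Level-payment amortization: P = B₀·r / (1 − (1+r)^(−n)) = 5859.95·0.01425 / (1 − 1.01425^(−60)).
Denominator 1 − (1+r)^(−60) = 0.57214263.
P = 83.5043 / 0.57214263 ≈ 145.95.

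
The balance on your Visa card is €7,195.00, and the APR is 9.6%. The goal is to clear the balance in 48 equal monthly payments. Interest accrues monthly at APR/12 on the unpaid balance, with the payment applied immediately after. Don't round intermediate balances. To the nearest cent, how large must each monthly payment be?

€181.10

Monthly rate r = 9.6%/12 = 0.8% = 0.008.
Level-payment amortization: P = B₀·r / (1 − (1+r)^(−n)) = 7195.00·0.008 / (1 − 1.008^(−48)).
Denominator 1 − (1+r)^(−48) = 0.317827106.
P = 57.56 / 0.317827106 ≈ 181.10.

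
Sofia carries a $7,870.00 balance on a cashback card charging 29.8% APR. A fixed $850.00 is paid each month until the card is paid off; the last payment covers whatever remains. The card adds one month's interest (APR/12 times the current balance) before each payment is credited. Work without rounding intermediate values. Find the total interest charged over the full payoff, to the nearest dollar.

$1,186

Monthly rate r = 29.8%/12 = 2.48333% = 0.0248333.
Payoff takes n = ⌈−ln(1 − rB₀/P)/ln(1+r)⌉ = ⌈10.651⌉ = 11 payments; the last is $555.77.
Total paid = 10·$850.00 + $555.77 = $9,055.77.
Total interest = total paid − principal = $9,055.77 − $7,870.00 = $1,185.77.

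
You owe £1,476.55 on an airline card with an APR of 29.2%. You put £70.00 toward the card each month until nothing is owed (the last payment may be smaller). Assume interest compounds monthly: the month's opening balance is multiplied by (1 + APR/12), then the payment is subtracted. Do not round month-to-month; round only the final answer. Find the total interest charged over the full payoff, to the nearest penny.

£620.00

Monthly rate r = 29.2%/12 = 2.43333% = 0.0243333.
Payoff takes n = ⌈−ln(1 − rB₀/P)/ln(1+r)⌉ = ⌈29.950⌉ = 30 payments; the last is £66.55.
Total paid = 29·£70.00 + £66.55 = £2,096.55.
Total interest = total paid − principal = £2,096.55 − £1,476.55 = £620.00.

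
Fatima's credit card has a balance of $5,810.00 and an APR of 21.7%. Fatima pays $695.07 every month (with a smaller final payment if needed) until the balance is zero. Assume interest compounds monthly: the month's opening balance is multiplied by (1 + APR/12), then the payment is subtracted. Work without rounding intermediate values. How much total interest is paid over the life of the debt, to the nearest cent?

Monthly rate r = 21.7%/12 = 1.80833% = 0.0180833.
Payoff takes n = ⌈−ln(1 − rB₀/P)/ln(1+r)⌉ = ⌈9.144⌉ = 10 payments; the last is $100.99.
Total paid = 9·$695.07 + $100.99 = $6,356.62.
Total interest = total paid − principal = $6,356.62 − $5,810.00 = $546.62.

$546.62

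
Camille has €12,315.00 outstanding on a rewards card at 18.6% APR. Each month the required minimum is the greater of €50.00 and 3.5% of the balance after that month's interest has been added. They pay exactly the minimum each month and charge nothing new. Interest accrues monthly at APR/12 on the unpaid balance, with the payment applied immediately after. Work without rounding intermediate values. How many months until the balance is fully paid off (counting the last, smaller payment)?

Monthly rate r = 18.6%/12 = 1.55% = 0.0155.
While 3.5% of the post-interest balance exceeds €50.00, each month B ← (B·(1+r))·(1 − 0.035), i.e. B shrinks by the factor (1+r)·0.965 = 0.97996.
This holds for months 1–108. Entering month 109 the balance is €1,382.98; 3.5% of the post-interest balance is now below €50.00, so the flat €50.00 minimum applies from here.
From month 109 a fixed €50.00 at rate r clears €1,382.98 in 37 more payments. Total: 108 + 37 = 145 months.

145 months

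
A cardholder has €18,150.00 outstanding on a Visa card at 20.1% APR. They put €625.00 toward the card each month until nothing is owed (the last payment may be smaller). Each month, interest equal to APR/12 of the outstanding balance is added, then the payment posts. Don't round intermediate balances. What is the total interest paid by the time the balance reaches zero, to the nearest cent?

Monthly rate r = 20.1%/12 = 1.675% = 0.01675.
Payoff takes n = ⌈−ln(1 − rB₀/P)/ln(1+r)⌉ = ⌈40.114⌉ = 41 payments; the last is €71.97.
Total paid = 40·€625.00 + €71.97 = €25,071.97.
Total interest = total paid − principal = €25,071.97 − €18,150.00 = €6,921.97.

€6,921.97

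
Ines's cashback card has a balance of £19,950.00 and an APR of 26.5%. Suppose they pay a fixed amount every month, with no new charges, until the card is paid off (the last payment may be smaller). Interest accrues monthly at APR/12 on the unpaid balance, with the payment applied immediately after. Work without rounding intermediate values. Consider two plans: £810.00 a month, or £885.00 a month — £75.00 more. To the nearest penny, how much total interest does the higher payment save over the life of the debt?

Monthly rate r = 26.5%/12 = 2.20833% = 0.0220833.
At £810.00/mo: n = ⌈−ln(1 − rB₀/P)/ln(1+r)⌉ = 36 payments (last £762.42); total interest = total paid − £19,950.00 = £9,162.42.
At £885.00/mo: 32 payments (last £474.19); total interest £7,959.19.
Interest saved = £9,162.42 − £7,959.19 = £1,203.23.

£1,203.23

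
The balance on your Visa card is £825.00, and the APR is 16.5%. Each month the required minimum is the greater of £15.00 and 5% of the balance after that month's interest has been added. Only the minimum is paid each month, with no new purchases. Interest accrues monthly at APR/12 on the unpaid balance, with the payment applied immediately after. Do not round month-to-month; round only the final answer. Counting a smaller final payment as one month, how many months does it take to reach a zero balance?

Monthly rate r = 16.5%/12 = 1.375% = 0.01375.
While 5% of the post-interest balance exceeds £15.00, each month B ← (B·(1+r))·(1 − 0.05), i.e. B shrinks by the factor (1+r)·0.95 = 0.96306.
This holds for months 1–28. Entering month 29 the balance is £287.59; 5% of the post-interest balance is now below £15.00, so the flat £15.00 minimum applies from here.
From month 29 a fixed £15.00 at rate r clears £287.59 in 23 more payments. Total: 28 + 23 = 51 months.

51 months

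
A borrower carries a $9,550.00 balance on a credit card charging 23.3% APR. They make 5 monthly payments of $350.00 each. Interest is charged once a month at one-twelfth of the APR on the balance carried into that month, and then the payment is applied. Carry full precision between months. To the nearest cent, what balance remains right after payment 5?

Monthly rate r = 23.3%/12 = 1.94167% = 0.0194167.
Each month: B ← B·(1+r) − $350.00.
Month 1: interest $185.43; balance after payment $9,385.43.
Month 2: interest $182.23; balance after payment $9,217.66.
Month 3: interest $178.98; balance after payment $9,046.64.
Month 4: interest $175.66; balance after payment $8,872.29.
Month 5: interest $172.27; balance after payment $8,694.57.

$8,694.57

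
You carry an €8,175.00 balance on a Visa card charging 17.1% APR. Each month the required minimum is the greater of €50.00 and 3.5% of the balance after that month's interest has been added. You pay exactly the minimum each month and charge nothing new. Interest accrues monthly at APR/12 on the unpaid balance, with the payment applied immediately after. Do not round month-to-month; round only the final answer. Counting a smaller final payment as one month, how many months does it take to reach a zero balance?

119 months

Monthly rate r = 17.1%/12 = 1.425% = 0.01425.
While 3.5% of the post-interest balance exceeds €50.00, each month B ← (B·(1+r))·(1 − 0.035), i.e. B shrinks by the factor (1+r)·0.965 = 0.97875.
This holds for months 1–82. Entering month 83 the balance is €1,404.81; 3.5% of the post-interest balance is now below €50.00, so the flat €50.00 minimum applies from here.
From month 83 a fixed €50.00 at rate r clears €1,404.81 in 37 more payments. Total: 82 + 37 = 119 months.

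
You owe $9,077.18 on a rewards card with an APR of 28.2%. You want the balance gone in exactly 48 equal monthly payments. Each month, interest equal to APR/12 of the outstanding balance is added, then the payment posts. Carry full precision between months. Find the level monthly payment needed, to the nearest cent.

Monthly rate r = 28.2%/12 = 2.35% = 0.0235.
Level-payment amortization: P = B₀·r / (1 − (1+r)^(−n)) = 9077.18·0.0235 / (1 − 1.0235^(−48)).
Denominator 1 − (1+r)^(−48) = 0.672068343.
P = 213.314 / 0.672068343 ≈ 317.40.

$317.40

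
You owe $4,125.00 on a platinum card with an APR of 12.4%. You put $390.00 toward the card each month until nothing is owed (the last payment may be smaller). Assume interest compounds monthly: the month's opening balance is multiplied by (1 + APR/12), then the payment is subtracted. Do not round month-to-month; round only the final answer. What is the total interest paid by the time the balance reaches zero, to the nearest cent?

Monthly rate r = 12.4%/12 = 1.03333% = 0.0103333.
Payoff takes n = ⌈−ln(1 − rB₀/P)/ln(1+r)⌉ = ⌈11.259⌉ = 12 payments; the last is $101.24.
Total paid = 11·$390.00 + $101.24 = $4,391.24.
Total interest = total paid − principal = $4,391.24 − $4,125.00 = $266.24.

$266.24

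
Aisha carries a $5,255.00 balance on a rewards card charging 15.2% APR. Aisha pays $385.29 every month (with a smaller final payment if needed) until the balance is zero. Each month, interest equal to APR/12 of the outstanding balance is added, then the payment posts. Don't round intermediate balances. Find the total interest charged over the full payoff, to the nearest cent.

Monthly rate r = 15.2%/12 = 1.26667% = 0.0126667.
Payoff takes n = ⌈−ln(1 − rB₀/P)/ln(1+r)⌉ = ⌈15.068⌉ = 16 payments; the last is $26.35.
Total paid = 15·$385.29 + $26.35 = $5,805.70.
Total interest = total paid − principal = $5,805.70 − $5,255.00 = $550.70.

$550.70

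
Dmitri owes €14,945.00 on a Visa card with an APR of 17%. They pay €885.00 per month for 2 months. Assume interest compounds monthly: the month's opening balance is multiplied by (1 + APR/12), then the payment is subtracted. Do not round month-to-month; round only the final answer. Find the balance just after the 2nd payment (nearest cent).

Monthly rate r = 17%/12 = 1.41667% = 0.0141667.
Each month: B ← B·(1+r) − €885.00.
Month 1: interest €211.72; balance after payment €14,271.72.
Month 2: interest €202.18; balance after payment €13,588.90.

€13,588.90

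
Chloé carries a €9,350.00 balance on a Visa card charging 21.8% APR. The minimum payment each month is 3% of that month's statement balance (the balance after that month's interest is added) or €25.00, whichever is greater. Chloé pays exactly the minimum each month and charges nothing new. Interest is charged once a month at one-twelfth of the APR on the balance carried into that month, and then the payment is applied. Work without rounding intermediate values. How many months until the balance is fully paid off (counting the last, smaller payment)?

246 months

Monthly rate r = 21.8%/12 = 1.81667% = 0.0181667.
While 3% of the post-interest balance exceeds €25.00, each month B ← (B·(1+r))·(1 − 0.03), i.e. B shrinks by the factor (1+r)·0.97 = 0.98762.
This holds for months 1–196. Entering month 197 the balance is €813.90; 3% of the post-interest balance is now below €25.00, so the flat €25.00 minimum applies from here.
From month 197 a fixed €25.00 at rate r clears €813.90 in 50 more payments. Total: 196 + 50 = 246 months.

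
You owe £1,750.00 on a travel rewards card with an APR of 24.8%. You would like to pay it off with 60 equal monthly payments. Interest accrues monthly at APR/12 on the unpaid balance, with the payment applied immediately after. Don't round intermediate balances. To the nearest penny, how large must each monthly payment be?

Monthly rate r = 24.8%/12 = 2.06667% = 0.0206667.
Level-payment amortization: P = B₀·r / (1 − (1+r)^(−n)) = 1750.00·0.0206667 / (1 − 1.02067^(−60)).
Denominator 1 − (1+r)^(−60) = 0.706934901.
P = 36.1667 / 0.706934901 ≈ 51.16.

£51.16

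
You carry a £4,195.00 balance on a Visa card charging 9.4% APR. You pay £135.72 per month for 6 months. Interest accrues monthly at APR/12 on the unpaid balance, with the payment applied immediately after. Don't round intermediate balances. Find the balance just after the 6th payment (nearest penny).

Monthly rate r = 9.4%/12 = 0.783333% = 0.00783333.
Each month: B ← B·(1+r) − £135.72.
Month 1: interest £32.86; balance after payment £4,092.14.
Month 2: interest £32.06; balance after payment £3,988.48.
Month 3: interest £31.24; balance after payment £3,884.00.
Month 4: interest £30.42; balance after payment £3,778.70.
Month 5: interest £29.60; balance after payment £3,672.58.
Month 6: interest £28.77; balance after payment £3,565.63.

£3,565.63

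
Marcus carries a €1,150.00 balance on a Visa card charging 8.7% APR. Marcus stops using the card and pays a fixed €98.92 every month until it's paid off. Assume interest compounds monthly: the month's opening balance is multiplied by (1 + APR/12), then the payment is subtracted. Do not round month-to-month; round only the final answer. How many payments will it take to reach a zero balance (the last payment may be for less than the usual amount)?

13 payments

Monthly rate r = 8.7%/12 = 0.725% = 0.00725.
Recurrence: B ← B·(1+r) − €98.92.
Month 1: interest €8.34; balance after payment €1,059.42.
Month 2: interest €7.68; balance after payment €968.18.
Closed form: n = −ln(1 − rB₀/P)/ln(1+r) = −ln(0.91571)/ln(1.00725) ≈ 12.189, so the balance reaches zero during payment 13.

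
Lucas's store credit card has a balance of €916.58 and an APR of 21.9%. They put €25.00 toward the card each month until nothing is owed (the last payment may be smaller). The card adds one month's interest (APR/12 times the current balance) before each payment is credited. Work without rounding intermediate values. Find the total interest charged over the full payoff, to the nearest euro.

€612

Monthly rate r = 21.9%/12 = 1.825% = 0.01825.
Payoff takes n = ⌈−ln(1 − rB₀/P)/ln(1+r)⌉ = ⌈61.151⌉ = 62 payments; the last is €3.81.
Total paid = 61·€25.00 + €3.81 = €1,528.81.
Total interest = total paid − principal = €1,528.81 − €916.58 = €612.23.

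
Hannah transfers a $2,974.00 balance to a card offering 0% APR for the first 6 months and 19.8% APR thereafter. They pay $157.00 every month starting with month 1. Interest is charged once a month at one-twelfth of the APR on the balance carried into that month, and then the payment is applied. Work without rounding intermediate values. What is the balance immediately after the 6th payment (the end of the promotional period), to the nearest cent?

Promo months 1–6 at r₀ = 0%/12 = 0; months 7+ at r₁ = 19.8%/12 = 0.0165.
After month 6 (no interest yet): B = $2,974.00 − 6·$157.00 = $2,032.00.

$2,032.00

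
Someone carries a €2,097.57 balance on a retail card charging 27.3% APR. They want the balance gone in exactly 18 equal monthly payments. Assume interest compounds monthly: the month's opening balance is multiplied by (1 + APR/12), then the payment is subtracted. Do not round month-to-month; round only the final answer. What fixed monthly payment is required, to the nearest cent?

€143.32

Monthly rate r = 27.3%/12 = 2.275% = 0.02275.
Level-payment amortization: P = B₀·r / (1 − (1+r)^(−n)) = 2097.57·0.02275 / (1 − 1.02275^(−18)).
Denominator 1 − (1+r)^(−18) = 0.332964093.
P = 47.7197 / 0.332964093 ≈ 143.32.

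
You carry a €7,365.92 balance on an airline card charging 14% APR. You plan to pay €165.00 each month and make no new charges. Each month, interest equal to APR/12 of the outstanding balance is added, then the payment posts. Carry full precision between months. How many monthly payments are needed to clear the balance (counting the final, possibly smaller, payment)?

64 payments

Monthly rate r = 14%/12 = 1.16667% = 0.0116667.
Recurrence: B ← B·(1+r) − €165.00.
Month 1: interest €85.94; balance after payment €7,286.86.
Month 2: interest €85.01; balance after payment €7,206.87.
Closed form: n = −ln(1 − rB₀/P)/ln(1+r) = −ln(0.47918)/ln(1.01167) ≈ 63.426, so the balance reaches zero during payment 64.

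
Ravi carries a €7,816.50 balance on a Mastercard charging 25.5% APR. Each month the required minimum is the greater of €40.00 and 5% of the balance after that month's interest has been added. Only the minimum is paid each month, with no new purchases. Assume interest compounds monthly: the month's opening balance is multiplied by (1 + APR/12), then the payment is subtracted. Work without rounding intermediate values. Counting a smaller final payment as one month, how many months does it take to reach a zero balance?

102 months

Monthly rate r = 25.5%/12 = 2.125% = 0.02125.
While 5% of the post-interest balance exceeds €40.00, each month B ← (B·(1+r))·(1 − 0.05), i.e. B shrinks by the factor (1+r)·0.95 = 0.97019.
This holds for months 1–77. Entering month 78 the balance is €760.15; 5% of the post-interest balance is now below €40.00, so the flat €40.00 minimum applies from here.
From month 78 a fixed €40.00 at rate r clears €760.15 in 25 more payments. Total: 77 + 25 = 102 months.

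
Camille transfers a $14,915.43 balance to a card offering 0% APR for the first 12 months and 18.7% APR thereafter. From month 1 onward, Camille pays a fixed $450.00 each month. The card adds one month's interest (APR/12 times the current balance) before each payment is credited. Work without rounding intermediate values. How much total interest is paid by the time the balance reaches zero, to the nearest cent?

$2,118.45

Promo months 1–12 at r₀ = 0%/12 = 0; months 13+ at r₁ = 18.7%/12 = 0.0155833.
After month 12 (no interest yet): B = $14,915.43 − 12·$450.00 = $9,515.43.
Then at r₁ with $450.00/mo: n₂ = −ln(1 − r₁·B/P)/ln(1+r₁) ≈ 25.85 → 26 more payments.
Total paid = 37·$450.00 + $383.88 = $17,033.88; interest = $17,033.88 − $14,915.43 = $2,118.45.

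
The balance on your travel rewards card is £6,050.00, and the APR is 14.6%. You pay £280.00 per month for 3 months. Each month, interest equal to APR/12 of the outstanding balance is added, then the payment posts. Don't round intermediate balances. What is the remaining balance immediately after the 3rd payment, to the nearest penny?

£5,423.26

Monthly rate r = 14.6%/12 = 1.21667% = 0.0121667.
Each month: B ← B·(1+r) − £280.00.
Month 1: interest £73.61; balance after payment £5,843.61.
Month 2: interest £71.10; balance after payment £5,634.71.
Month 3: interest £68.56; balance after payment £5,423.26.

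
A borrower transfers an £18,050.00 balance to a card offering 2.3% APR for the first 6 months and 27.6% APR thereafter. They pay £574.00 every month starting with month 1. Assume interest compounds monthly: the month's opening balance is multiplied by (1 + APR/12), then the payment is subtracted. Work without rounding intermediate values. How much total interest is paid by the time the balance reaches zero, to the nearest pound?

£8,084

Promo months 1–6 at r₀ = 2.3%/12 = 0.00191667; months 7+ at r₁ = 27.6%/12 = 0.023.
After month 6: iterate B ← B·(1+r₀) − £574.00 for 6 months → £14,798.03.
Then at r₁ with £574.00/mo: n₂ = −ln(1 − r₁·B/P)/ln(1+r₁) ≈ 39.53 → 40 more payments.
Total paid = 45·£574.00 + £304.16 = £26,134.16; interest = £26,134.16 − £18,050.00 = £8,084.16.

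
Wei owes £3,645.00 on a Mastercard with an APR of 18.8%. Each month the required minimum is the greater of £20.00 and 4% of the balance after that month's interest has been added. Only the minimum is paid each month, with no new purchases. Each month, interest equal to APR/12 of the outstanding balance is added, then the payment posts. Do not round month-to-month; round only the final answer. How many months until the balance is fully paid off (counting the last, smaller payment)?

Monthly rate r = 18.8%/12 = 1.56667% = 0.0156667.
While 4% of the post-interest balance exceeds £20.00, each month B ← (B·(1+r))·(1 − 0.04), i.e. B shrinks by the factor (1+r)·0.96 = 0.97504.
This holds for months 1–80. Entering month 81 the balance is £482.49; 4% of the post-interest balance is now below £20.00, so the flat £20.00 minimum applies from here.
From month 81 a fixed £20.00 at rate r clears £482.49 in 31 more payments. Total: 80 + 31 = 111 months.

111 months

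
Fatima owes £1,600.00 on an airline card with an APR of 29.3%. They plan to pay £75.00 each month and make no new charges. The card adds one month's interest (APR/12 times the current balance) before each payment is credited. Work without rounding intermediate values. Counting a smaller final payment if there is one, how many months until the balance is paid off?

31 months

Monthly rate r = 29.3%/12 = 2.44167% = 0.0244167.
Recurrence: B ← B·(1+r) − £75.00.
Month 1: interest £39.07; balance after payment £1,564.07.
Month 2: interest £38.19; balance after payment £1,527.26.
Closed form: n = −ln(1 − rB₀/P)/ln(1+r) = −ln(0.47911)/ln(1.02442) ≈ 30.503, so the balance reaches zero during payment 31.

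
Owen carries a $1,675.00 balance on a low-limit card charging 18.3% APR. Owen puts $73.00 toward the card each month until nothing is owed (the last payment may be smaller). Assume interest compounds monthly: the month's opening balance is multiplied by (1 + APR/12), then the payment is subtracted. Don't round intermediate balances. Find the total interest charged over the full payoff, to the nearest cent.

Monthly rate r = 18.3%/12 = 1.525% = 0.01525.
Payoff takes n = ⌈−ln(1 − rB₀/P)/ln(1+r)⌉ = ⌈28.454⌉ = 29 payments; the last is $33.29.
Total paid = 28·$73.00 + $33.29 = $2,077.29.
Total interest = total paid − principal = $2,077.29 − $1,675.00 = $402.29.

$402.29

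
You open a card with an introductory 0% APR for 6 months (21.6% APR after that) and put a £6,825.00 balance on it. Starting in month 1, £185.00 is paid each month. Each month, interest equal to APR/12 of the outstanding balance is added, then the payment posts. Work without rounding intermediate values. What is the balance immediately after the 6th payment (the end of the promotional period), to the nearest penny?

£5,715.00

Promo months 1–6 at r₀ = 0%/12 = 0; months 7+ at r₁ = 21.6%/12 = 0.018.
After month 6 (no interest yet): B = £6,825.00 − 6·£185.00 = £5,715.00.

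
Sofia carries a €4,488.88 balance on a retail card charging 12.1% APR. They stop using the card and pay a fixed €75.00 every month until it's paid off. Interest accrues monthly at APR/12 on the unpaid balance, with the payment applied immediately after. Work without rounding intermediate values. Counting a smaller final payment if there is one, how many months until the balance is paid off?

93 months

Monthly rate r = 12.1%/12 = 1.00833% = 0.0100833.
Recurrence: B ← B·(1+r) − €75.00.
Month 1: interest €45.26; balance after payment €4,459.14.
Month 2: interest €44.96; balance after payment €4,429.11.
Closed form: n = −ln(1 − rB₀/P)/ln(1+r) = −ln(0.3965)/ln(1.01008) ≈ 92.206, so the balance reaches zero during payment 93.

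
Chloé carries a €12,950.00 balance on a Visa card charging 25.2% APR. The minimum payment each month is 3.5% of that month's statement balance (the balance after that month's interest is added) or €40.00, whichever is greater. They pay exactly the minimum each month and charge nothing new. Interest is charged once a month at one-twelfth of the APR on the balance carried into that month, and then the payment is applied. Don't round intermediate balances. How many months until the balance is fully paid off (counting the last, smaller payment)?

208 months

Monthly rate r = 25.2%/12 = 2.1% = 0.021.
While 3.5% of the post-interest balance exceeds €40.00, each month B ← (B·(1+r))·(1 − 0.035), i.e. B shrinks by the factor (1+r)·0.965 = 0.98526.
This holds for months 1–165. Entering month 166 the balance is €1,118.21; 3.5% of the post-interest balance is now below €40.00, so the flat €40.00 minimum applies from here.
From month 166 a fixed €40.00 at rate r clears €1,118.21 in 43 more payments. Total: 165 + 43 = 208 months.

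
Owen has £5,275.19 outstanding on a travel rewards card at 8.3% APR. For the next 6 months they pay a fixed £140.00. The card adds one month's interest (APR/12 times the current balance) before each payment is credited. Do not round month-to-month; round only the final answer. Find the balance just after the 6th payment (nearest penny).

Monthly rate r = 8.3%/12 = 0.691667% = 0.00691667.
Each month: B ← B·(1+r) − £140.00.
Month 1: interest £36.49; balance after payment £5,171.68.
Month 2: interest £35.77; balance after payment £5,067.45.
Month 3: interest £35.05; balance after payment £4,962.50.
Month 4: interest £34.32; balance after payment £4,856.82.
Month 5: interest £33.59; balance after payment £4,750.41.
Month 6: interest £32.86; balance after payment £4,643.27.

£4,643.27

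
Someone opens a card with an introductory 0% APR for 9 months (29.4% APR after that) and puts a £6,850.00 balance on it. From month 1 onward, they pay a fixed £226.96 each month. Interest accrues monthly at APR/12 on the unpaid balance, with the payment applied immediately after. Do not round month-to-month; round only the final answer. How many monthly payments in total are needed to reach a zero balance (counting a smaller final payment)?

40 months

Promo months 1–9 at r₀ = 0%/12 = 0; months 10+ at r₁ = 29.4%/12 = 0.0245.
After month 9 (no interest yet): B = £6,850.00 − 9·£226.96 = £4,807.36.
Then at r₁ with £226.96/mo: n₂ = −ln(1 − r₁·B/P)/ln(1+r₁) ≈ 30.23 → 31 more payments.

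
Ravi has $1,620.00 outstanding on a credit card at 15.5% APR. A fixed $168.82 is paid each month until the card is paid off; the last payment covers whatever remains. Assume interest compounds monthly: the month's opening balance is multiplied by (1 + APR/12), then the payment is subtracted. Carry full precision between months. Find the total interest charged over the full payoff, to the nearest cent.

Monthly rate r = 15.5%/12 = 1.29167% = 0.0129167.
Payoff takes n = ⌈−ln(1 − rB₀/P)/ln(1+r)⌉ = ⌈10.311⌉ = 11 payments; the last is $52.73.
Total paid = 10·$168.82 + $52.73 = $1,740.93.
Total interest = total paid − principal = $1,740.93 − $1,620.00 = $120.93.

$120.93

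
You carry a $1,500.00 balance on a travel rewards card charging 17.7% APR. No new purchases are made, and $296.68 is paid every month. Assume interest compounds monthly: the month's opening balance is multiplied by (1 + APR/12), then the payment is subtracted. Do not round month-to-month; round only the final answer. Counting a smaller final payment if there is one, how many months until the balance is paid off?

6 payments

Monthly rate r = 17.7%/12 = 1.475% = 0.01475.
Recurrence: B ← B·(1+r) − $296.68.
Month 1: interest $22.12; balance after payment $1,225.44.
Month 2: interest $18.08; balance after payment $946.84.
Month 3: interest $13.97; balance after payment $664.13.
Month 4: interest $9.80; balance after payment $377.24.
Month 5: interest $5.56; balance after payment $86.13.
Month 6: interest $1.27; balance after payment $0.00.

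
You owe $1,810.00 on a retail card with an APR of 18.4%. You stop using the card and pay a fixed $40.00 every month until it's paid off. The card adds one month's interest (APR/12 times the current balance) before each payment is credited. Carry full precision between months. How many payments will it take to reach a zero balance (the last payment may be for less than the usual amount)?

Monthly rate r = 18.4%/12 = 1.53333% = 0.0153333.
Recurrence: B ← B·(1+r) − $40.00.
Month 1: interest $27.75; balance after payment $1,797.75.
Month 2: interest $27.57; balance after payment $1,785.32.
Closed form: n = −ln(1 − rB₀/P)/ln(1+r) = −ln(0.30617)/ln(1.01533) ≈ 77.783, so the balance reaches zero during payment 78.

78 months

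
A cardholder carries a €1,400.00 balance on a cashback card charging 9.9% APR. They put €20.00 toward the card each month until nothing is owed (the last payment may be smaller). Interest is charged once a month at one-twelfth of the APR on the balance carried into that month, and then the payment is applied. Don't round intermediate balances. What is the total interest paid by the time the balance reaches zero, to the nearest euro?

€697

Monthly rate r = 9.9%/12 = 0.825% = 0.00825.
Payoff takes n = ⌈−ln(1 − rB₀/P)/ln(1+r)⌉ = ⌈104.862⌉ = 105 payments; the last is €17.26.
Total paid = 104·€20.00 + €17.26 = €2,097.26.
Total interest = total paid − principal = €2,097.26 − €1,400.00 = €697.26.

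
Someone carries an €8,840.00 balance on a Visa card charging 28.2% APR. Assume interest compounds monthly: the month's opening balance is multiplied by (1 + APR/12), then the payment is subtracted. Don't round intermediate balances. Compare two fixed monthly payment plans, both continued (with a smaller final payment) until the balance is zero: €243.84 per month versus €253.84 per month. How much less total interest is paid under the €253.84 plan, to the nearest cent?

Monthly rate r = 28.2%/12 = 2.35% = 0.0235.
At €243.84/mo: n = ⌈−ln(1 − rB₀/P)/ln(1+r)⌉ = 83 payments (last €58.39); total interest = total paid − €8,840.00 = €11,213.27.
At €253.84/mo: 74 payments (last €112.61); total interest €9,802.93.
Interest saved = €11,213.27 − €9,802.93 = €1,410.34.

€1,410.34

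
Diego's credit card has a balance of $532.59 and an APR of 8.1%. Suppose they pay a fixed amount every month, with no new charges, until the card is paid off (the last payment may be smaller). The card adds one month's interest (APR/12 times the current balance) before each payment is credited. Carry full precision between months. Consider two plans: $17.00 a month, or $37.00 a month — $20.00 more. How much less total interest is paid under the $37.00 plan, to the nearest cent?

$38.21

Monthly rate r = 8.1%/12 = 0.675% = 0.00675.
At $17.00/mo: n = ⌈−ln(1 − rB₀/P)/ln(1+r)⌉ = 36 payments (last $5.39); total interest = total paid − $532.59 = $67.80.
At $37.00/mo: 16 payments (last $7.18); total interest $29.59.
Interest saved = $67.80 − $29.59 = $38.21.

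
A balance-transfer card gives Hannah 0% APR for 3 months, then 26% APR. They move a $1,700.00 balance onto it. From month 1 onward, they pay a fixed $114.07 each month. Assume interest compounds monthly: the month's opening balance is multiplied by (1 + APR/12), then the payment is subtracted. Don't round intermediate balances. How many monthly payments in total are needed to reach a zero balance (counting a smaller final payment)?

17 payments

Promo months 1–3 at r₀ = 0%/12 = 0; months 4+ at r₁ = 26%/12 = 0.0216667.
After month 3 (no interest yet): B = $1,700.00 − 3·$114.07 = $1,357.79.
Then at r₁ with $114.07/mo: n₂ = −ln(1 − r₁·B/P)/ln(1+r₁) ≈ 13.92 → 14 more payments.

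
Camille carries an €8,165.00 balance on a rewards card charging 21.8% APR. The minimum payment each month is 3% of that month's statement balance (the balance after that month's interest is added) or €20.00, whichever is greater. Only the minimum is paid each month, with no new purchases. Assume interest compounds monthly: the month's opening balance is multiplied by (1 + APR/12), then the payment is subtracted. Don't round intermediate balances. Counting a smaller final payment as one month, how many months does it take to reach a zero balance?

Monthly rate r = 21.8%/12 = 1.81667% = 0.0181667.
While 3% of the post-interest balance exceeds €20.00, each month B ← (B·(1+r))·(1 − 0.03), i.e. B shrinks by the factor (1+r)·0.97 = 0.98762.
This holds for months 1–203. Entering month 204 the balance is €651.40; 3% of the post-interest balance is now below €20.00, so the flat €20.00 minimum applies from here.
From month 204 a fixed €20.00 at rate r clears €651.40 in 50 more payments. Total: 203 + 50 = 253 months.

253 months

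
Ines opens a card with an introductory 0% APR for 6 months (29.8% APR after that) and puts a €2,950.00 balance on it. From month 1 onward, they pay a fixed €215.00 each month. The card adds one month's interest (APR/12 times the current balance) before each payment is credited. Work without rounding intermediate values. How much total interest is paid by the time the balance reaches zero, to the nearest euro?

€206

Promo months 1–6 at r₀ = 0%/12 = 0; months 7+ at r₁ = 29.8%/12 = 0.0248333.
After month 6 (no interest yet): B = €2,950.00 − 6·€215.00 = €1,660.00.
Then at r₁ with €215.00/mo: n₂ = −ln(1 − r₁·B/P)/ln(1+r₁) ≈ 8.68 → 9 more payments.
Total paid = 14·€215.00 + €146.31 = €3,156.31; interest = €3,156.31 − €2,950.00 = €206.31.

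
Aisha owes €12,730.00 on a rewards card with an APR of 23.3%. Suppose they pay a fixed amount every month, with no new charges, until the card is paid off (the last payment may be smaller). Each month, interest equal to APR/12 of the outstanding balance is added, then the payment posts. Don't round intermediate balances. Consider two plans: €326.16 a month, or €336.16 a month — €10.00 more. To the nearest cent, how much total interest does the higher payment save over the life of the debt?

€818.77

Monthly rate r = 23.3%/12 = 1.94167% = 0.0194167.
At €326.16/mo: n = ⌈−ln(1 − rB₀/P)/ln(1+r)⌉ = 74 payments (last €242.93); total interest = total paid − €12,730.00 = €11,322.61.
At €336.16/mo: 70 payments (last €38.80); total interest €10,503.84.
Interest saved = €11,322.61 − €10,503.84 = €818.77.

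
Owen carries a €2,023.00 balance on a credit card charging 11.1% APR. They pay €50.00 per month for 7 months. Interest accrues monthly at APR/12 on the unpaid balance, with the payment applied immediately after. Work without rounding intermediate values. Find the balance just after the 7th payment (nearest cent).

€1,797.82

Monthly rate r = 11.1%/12 = 0.925% = 0.00925.
Each month: B ← B·(1+r) − €50.00.
Month 1: interest €18.71; balance after payment €1,991.71.
Month 2: interest €18.42; balance after payment €1,960.14.
Month 3: interest €18.13; balance after payment €1,928.27.
Month 4: interest €17.84; balance after payment €1,896.10.
Month 5: interest €17.54; balance after payment €1,863.64.
Month 6: interest €17.24; balance after payment €1,830.88.
Month 7: interest €16.94; balance after payment €1,797.82.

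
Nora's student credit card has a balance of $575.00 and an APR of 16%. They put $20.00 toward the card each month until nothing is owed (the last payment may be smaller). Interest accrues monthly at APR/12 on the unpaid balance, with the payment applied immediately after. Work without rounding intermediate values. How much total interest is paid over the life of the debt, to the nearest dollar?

$155

Monthly rate r = 16%/12 = 1.33333% = 0.0133333.
Payoff takes n = ⌈−ln(1 − rB₀/P)/ln(1+r)⌉ = ⌈36.498⌉ = 37 payments; the last is $10.00.
Total paid = 36·$20.00 + $10.00 = $730.00.
Total interest = total paid − principal = $730.00 − $575.00 = $155.00.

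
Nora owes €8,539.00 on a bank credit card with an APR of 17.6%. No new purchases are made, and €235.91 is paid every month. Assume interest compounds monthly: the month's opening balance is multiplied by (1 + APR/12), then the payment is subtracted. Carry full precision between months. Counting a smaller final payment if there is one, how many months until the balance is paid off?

52 months

Monthly rate r = 17.6%/12 = 1.46667% = 0.0146667.
Recurrence: B ← B·(1+r) − €235.91.
Month 1: interest €125.24; balance after payment €8,428.33.
Month 2: interest €123.62; balance after payment €8,316.03.
Closed form: n = −ln(1 − rB₀/P)/ln(1+r) = −ln(0.46913)/ln(1.01467) ≈ 51.983, so the balance reaches zero during payment 52.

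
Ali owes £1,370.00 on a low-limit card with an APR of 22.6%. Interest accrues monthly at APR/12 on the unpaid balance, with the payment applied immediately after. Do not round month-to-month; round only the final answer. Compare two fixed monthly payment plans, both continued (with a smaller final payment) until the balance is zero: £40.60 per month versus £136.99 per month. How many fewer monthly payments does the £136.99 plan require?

43 fewer payments

Monthly rate r = 22.6%/12 = 1.88333% = 0.0188333.
At £40.60/mo: n = ⌈−ln(1 − rB₀/P)/ln(1+r)⌉ = 55 payments (last £3.76); total interest = total paid − £1,370.00 = £826.16.
At £136.99/mo: 12 payments (last £25.47); total interest £162.36.
Payments saved = 55 − 12 = 43.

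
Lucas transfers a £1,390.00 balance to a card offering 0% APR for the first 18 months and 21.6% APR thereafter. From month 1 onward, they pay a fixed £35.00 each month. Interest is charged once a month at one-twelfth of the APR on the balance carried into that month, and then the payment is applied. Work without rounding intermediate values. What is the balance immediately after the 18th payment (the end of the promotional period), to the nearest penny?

£760.00

Promo months 1–18 at r₀ = 0%/12 = 0; months 19+ at r₁ = 21.6%/12 = 0.018.
After month 18 (no interest yet): B = £1,390.00 − 18·£35.00 = £760.00.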